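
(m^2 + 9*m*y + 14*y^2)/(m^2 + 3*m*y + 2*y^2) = (m + 7*y)/(m + y)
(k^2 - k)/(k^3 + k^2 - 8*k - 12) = k*(k - 1)/(k^3 + k^2 - 8*k - 12)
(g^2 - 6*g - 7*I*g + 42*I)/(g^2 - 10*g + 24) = (g - 7*I)/(g - 4)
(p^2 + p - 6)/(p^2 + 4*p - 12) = (p + 3)/(p + 6)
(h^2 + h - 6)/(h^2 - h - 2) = (h + 3)/(h + 1)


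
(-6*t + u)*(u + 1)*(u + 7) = -6*t*u^2 - 48*t*u - 42*t + u^3 + 8*u^2 + 7*u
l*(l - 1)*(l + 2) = l^3 + l^2 - 2*l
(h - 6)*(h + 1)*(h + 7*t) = h^3 + 7*h^2*t - 5*h^2 - 35*h*t - 6*h - 42*t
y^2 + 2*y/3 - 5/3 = (y - 1)*(y + 5/3)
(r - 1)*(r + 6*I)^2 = r^3 - r^2 + 12*I*r^2 - 36*r - 12*I*r + 36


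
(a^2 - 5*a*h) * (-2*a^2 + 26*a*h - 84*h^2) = -2*a^4 + 36*a^3*h - 214*a^2*h^2 + 420*a*h^3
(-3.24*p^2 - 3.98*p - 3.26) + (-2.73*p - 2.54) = -3.24*p^2 - 6.71*p - 5.8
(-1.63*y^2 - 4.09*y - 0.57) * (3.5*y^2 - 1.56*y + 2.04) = -5.705*y^4 - 11.7722*y^3 + 1.0602*y^2 - 7.4544*y - 1.1628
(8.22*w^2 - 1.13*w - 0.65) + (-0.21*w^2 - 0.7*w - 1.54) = 8.01*w^2 - 1.83*w - 2.19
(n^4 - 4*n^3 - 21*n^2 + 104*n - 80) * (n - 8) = n^5 - 12*n^4 + 11*n^3 + 272*n^2 - 912*n + 640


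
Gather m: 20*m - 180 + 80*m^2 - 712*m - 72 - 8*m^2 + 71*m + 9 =72*m^2 - 621*m - 243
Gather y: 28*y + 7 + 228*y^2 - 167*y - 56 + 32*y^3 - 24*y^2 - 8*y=32*y^3 + 204*y^2 - 147*y - 49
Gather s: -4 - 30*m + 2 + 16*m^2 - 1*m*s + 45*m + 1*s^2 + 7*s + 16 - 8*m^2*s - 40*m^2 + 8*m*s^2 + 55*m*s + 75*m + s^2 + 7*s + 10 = -24*m^2 + 90*m + s^2*(8*m + 2) + s*(-8*m^2 + 54*m + 14) + 24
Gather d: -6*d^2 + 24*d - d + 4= -6*d^2 + 23*d + 4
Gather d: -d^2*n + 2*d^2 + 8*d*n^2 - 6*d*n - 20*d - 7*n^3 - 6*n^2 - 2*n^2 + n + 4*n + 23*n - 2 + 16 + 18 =d^2*(2 - n) + d*(8*n^2 - 6*n - 20) - 7*n^3 - 8*n^2 + 28*n + 32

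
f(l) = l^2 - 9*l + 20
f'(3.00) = -3.00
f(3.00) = 2.00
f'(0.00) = -9.00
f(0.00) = 20.00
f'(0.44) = -8.12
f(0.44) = 16.23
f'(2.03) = -4.94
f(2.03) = 5.85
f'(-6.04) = -21.08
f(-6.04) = 110.84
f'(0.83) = -7.34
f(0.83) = 13.22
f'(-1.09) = -11.18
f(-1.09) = 31.00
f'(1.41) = -6.18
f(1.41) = 9.30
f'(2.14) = -4.72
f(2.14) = 5.32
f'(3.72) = -1.56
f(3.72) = 0.36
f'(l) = 2*l - 9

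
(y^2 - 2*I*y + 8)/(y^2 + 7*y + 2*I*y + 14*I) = (y - 4*I)/(y + 7)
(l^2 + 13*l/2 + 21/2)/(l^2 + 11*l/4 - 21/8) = 4*(l + 3)/(4*l - 3)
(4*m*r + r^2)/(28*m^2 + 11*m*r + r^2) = r/(7*m + r)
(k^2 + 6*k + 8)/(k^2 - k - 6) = (k + 4)/(k - 3)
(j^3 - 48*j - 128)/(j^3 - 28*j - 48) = (-j^3 + 48*j + 128)/(-j^3 + 28*j + 48)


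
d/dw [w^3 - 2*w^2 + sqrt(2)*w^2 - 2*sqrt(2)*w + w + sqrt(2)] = 3*w^2 - 4*w + 2*sqrt(2)*w - 2*sqrt(2) + 1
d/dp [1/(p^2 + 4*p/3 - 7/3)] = 6*(-3*p - 2)/(3*p^2 + 4*p - 7)^2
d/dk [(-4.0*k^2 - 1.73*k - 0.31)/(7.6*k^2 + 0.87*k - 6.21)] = (9.668*k^2 + 54.392*k + 11.013)/(57.76*k^4 + 13.224*k^3 - 93.6351*k^2 - 10.8054*k + 38.5641)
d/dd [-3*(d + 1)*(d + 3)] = -6*d - 12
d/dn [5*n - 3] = 5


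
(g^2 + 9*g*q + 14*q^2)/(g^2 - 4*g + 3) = (g^2 + 9*g*q + 14*q^2)/(g^2 - 4*g + 3)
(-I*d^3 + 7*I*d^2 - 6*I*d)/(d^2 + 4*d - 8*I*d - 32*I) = I*d*(-d^2 + 7*d - 6)/(d^2 + 4*d - 8*I*d - 32*I)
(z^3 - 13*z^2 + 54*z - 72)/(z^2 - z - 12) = (z^2 - 9*z + 18)/(z + 3)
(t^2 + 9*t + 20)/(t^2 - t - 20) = (t + 5)/(t - 5)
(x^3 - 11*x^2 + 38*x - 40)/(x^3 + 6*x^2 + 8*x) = (x^3 - 11*x^2 + 38*x - 40)/(x*(x^2 + 6*x + 8))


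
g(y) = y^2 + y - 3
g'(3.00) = 7.00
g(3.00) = 9.00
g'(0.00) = 1.00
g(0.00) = -3.00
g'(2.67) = 6.34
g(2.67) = 6.80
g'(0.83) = 2.66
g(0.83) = -1.48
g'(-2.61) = -4.22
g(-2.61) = 1.20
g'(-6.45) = -11.90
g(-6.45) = 32.15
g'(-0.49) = 0.02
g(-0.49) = -3.25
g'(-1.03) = -1.06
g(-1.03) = -2.97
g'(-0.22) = 0.56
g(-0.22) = -3.17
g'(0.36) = 1.72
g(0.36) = -2.51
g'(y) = 2*y + 1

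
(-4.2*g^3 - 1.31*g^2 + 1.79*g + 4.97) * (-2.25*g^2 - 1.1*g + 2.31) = 9.45*g^5 + 7.5675*g^4 - 12.2885*g^3 - 16.1776*g^2 - 1.3321*g + 11.4807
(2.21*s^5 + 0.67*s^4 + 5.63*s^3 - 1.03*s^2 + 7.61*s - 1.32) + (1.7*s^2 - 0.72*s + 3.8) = 2.21*s^5 + 0.67*s^4 + 5.63*s^3 + 0.67*s^2 + 6.89*s + 2.48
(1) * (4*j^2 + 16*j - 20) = 4*j^2 + 16*j - 20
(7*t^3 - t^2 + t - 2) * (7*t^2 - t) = 49*t^5 - 14*t^4 + 8*t^3 - 15*t^2 + 2*t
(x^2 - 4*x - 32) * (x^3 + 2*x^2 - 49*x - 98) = x^5 - 2*x^4 - 89*x^3 + 34*x^2 + 1960*x + 3136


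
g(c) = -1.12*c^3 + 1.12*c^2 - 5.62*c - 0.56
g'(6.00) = -113.14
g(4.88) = -131.47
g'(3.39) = -36.64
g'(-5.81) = -132.05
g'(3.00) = -29.14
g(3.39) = -50.37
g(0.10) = -1.11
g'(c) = -3.36*c^2 + 2.24*c - 5.62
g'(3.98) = -49.93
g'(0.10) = -5.43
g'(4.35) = -59.46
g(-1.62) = 16.25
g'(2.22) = -17.21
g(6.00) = -235.88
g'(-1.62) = -18.07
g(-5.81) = 289.56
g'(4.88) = -74.71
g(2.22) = -19.77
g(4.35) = -96.00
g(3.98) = -75.80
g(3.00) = -37.58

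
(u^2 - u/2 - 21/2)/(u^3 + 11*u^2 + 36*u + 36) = (u - 7/2)/(u^2 + 8*u + 12)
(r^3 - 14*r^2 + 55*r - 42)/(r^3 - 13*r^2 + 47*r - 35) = (r - 6)/(r - 5)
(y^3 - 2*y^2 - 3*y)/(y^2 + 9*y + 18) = y*(y^2 - 2*y - 3)/(y^2 + 9*y + 18)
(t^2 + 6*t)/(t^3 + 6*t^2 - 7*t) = (t + 6)/(t^2 + 6*t - 7)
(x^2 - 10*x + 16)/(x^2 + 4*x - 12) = (x - 8)/(x + 6)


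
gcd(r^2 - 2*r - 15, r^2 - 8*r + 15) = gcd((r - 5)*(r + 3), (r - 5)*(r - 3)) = r - 5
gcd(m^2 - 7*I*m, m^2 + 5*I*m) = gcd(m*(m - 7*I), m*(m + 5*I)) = m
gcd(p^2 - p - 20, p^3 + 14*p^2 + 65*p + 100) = p + 4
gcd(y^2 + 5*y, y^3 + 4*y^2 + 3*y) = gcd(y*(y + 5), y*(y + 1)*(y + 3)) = y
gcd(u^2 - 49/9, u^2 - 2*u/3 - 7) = u + 7/3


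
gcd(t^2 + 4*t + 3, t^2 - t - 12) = t + 3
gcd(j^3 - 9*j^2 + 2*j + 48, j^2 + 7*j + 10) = j + 2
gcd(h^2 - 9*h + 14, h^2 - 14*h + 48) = 1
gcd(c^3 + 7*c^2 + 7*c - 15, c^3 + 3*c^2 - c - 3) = c^2 + 2*c - 3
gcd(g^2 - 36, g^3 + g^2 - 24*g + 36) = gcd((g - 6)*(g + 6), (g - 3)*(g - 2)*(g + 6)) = g + 6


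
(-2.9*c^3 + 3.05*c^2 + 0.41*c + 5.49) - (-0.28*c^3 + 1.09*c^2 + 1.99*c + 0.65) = -2.62*c^3 + 1.96*c^2 - 1.58*c + 4.84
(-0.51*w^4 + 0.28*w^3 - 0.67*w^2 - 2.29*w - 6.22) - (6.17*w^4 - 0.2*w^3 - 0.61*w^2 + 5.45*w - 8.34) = -6.68*w^4 + 0.48*w^3 - 0.0600000000000001*w^2 - 7.74*w + 2.12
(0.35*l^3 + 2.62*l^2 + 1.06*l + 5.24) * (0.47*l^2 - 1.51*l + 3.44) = 0.1645*l^5 + 0.7029*l^4 - 2.254*l^3 + 9.875*l^2 - 4.266*l + 18.0256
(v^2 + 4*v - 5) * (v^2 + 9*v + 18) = v^4 + 13*v^3 + 49*v^2 + 27*v - 90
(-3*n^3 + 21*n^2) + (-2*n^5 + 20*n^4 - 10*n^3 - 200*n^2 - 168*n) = -2*n^5 + 20*n^4 - 13*n^3 - 179*n^2 - 168*n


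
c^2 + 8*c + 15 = (c + 3)*(c + 5)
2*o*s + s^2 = s*(2*o + s)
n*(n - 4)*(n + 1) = n^3 - 3*n^2 - 4*n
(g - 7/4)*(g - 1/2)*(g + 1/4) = g^3 - 2*g^2 + 5*g/16 + 7/32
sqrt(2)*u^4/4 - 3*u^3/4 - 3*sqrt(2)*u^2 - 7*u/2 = u*(u/2 + sqrt(2)/2)*(u - 7*sqrt(2)/2)*(sqrt(2)*u/2 + 1)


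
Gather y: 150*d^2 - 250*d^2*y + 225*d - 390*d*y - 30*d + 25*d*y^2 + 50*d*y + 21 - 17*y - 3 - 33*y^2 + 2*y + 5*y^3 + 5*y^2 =150*d^2 + 195*d + 5*y^3 + y^2*(25*d - 28) + y*(-250*d^2 - 340*d - 15) + 18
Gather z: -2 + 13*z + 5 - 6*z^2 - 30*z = -6*z^2 - 17*z + 3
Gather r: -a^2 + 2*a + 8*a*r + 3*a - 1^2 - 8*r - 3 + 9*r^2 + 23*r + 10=-a^2 + 5*a + 9*r^2 + r*(8*a + 15) + 6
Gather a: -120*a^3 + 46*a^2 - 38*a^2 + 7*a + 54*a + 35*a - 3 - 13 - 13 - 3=-120*a^3 + 8*a^2 + 96*a - 32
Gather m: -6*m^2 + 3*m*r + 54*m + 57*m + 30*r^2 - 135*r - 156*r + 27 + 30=-6*m^2 + m*(3*r + 111) + 30*r^2 - 291*r + 57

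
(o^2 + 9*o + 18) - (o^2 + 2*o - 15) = 7*o + 33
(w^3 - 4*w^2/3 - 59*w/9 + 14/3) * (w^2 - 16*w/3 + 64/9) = w^5 - 20*w^4/3 + 23*w^3/3 + 814*w^2/27 - 5792*w/81 + 896/27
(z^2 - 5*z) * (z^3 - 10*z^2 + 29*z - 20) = z^5 - 15*z^4 + 79*z^3 - 165*z^2 + 100*z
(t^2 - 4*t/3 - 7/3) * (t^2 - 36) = t^4 - 4*t^3/3 - 115*t^2/3 + 48*t + 84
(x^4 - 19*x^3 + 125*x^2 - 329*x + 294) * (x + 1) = x^5 - 18*x^4 + 106*x^3 - 204*x^2 - 35*x + 294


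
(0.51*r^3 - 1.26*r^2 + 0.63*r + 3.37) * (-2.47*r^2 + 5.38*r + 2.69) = -1.2597*r^5 + 5.856*r^4 - 6.963*r^3 - 8.3239*r^2 + 19.8253*r + 9.0653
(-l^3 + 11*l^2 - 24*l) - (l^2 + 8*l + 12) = -l^3 + 10*l^2 - 32*l - 12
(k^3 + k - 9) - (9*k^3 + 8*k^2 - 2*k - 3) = -8*k^3 - 8*k^2 + 3*k - 6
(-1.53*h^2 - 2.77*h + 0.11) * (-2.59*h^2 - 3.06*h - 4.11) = 3.9627*h^4 + 11.8561*h^3 + 14.4796*h^2 + 11.0481*h - 0.4521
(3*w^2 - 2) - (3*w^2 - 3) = 1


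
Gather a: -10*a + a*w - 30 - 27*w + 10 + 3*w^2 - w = a*(w - 10) + 3*w^2 - 28*w - 20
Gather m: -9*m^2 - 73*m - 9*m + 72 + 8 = -9*m^2 - 82*m + 80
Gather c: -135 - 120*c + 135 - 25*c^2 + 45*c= -25*c^2 - 75*c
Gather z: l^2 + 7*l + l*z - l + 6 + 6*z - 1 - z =l^2 + 6*l + z*(l + 5) + 5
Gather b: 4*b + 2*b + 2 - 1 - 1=6*b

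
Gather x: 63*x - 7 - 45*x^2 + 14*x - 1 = -45*x^2 + 77*x - 8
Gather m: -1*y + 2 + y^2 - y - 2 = y^2 - 2*y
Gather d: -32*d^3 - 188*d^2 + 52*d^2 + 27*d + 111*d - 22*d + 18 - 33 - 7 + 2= -32*d^3 - 136*d^2 + 116*d - 20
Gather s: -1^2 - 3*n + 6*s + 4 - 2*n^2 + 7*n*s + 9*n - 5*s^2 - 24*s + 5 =-2*n^2 + 6*n - 5*s^2 + s*(7*n - 18) + 8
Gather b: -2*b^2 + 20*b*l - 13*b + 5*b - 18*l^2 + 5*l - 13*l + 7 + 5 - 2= -2*b^2 + b*(20*l - 8) - 18*l^2 - 8*l + 10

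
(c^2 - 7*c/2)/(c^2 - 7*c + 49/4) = 2*c/(2*c - 7)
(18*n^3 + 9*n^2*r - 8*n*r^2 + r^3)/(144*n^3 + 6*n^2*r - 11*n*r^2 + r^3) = (-3*n^2 - 2*n*r + r^2)/(-24*n^2 - 5*n*r + r^2)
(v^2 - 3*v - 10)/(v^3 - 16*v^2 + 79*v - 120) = (v + 2)/(v^2 - 11*v + 24)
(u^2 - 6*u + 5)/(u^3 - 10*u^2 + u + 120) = (u - 1)/(u^2 - 5*u - 24)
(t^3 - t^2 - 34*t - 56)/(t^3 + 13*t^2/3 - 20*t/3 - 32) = 3*(t^2 - 5*t - 14)/(3*t^2 + t - 24)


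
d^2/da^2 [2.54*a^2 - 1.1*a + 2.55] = 5.08000000000000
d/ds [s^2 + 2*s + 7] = 2*s + 2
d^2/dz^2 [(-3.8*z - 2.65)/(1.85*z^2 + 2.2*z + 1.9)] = (-(3.7*z + 2.2)*(3.8*z + 2.65)*(7.4*z + 4.4) + (42.18*z + 26.525)*(1.85*z^2 + 2.2*z + 1.9))/(1.85*z^2 + 2.2*z + 1.9)^3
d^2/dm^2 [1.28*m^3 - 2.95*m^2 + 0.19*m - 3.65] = 7.68*m - 5.9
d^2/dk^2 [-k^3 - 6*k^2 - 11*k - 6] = -6*k - 12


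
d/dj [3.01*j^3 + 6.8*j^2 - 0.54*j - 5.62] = 9.03*j^2 + 13.6*j - 0.54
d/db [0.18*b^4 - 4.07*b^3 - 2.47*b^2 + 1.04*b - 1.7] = 0.72*b^3 - 12.21*b^2 - 4.94*b + 1.04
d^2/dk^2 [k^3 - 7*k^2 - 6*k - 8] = 6*k - 14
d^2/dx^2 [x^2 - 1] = 2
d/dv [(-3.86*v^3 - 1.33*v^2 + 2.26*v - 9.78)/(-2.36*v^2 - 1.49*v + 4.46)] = (9.1096*v^4 + 11.5028*v^3 - 44.3315*v^2 - 58.0252*v - 4.4926)/(5.5696*v^4 + 7.0328*v^3 - 18.8311*v^2 - 13.2908*v + 19.8916)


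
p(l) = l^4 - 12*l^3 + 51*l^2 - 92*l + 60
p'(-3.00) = -830.00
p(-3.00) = 1200.00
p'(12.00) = 2860.00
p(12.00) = 6300.00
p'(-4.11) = -1397.04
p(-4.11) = 2418.08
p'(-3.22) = -927.25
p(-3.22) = 1393.17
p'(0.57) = -44.82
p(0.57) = 22.01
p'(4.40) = 0.58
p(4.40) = -4.84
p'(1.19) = -14.86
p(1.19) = 4.52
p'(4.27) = -1.43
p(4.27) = -4.78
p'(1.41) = -8.54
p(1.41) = 1.99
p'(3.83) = -4.69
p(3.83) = -3.25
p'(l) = 4*l^3 - 36*l^2 + 102*l - 92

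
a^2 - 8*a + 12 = (a - 6)*(a - 2)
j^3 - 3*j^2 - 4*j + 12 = (j - 3)*(j - 2)*(j + 2)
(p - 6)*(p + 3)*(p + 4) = p^3 + p^2 - 30*p - 72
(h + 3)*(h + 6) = h^2 + 9*h + 18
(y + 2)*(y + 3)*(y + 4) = y^3 + 9*y^2 + 26*y + 24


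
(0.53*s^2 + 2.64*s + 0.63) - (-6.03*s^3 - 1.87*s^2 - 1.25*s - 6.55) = 6.03*s^3 + 2.4*s^2 + 3.89*s + 7.18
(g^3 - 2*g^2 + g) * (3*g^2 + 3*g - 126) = 3*g^5 - 3*g^4 - 129*g^3 + 255*g^2 - 126*g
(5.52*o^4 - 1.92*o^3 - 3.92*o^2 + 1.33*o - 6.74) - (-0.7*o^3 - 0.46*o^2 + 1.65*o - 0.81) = 5.52*o^4 - 1.22*o^3 - 3.46*o^2 - 0.32*o - 5.93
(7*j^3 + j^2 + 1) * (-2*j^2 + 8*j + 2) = -14*j^5 + 54*j^4 + 22*j^3 + 8*j + 2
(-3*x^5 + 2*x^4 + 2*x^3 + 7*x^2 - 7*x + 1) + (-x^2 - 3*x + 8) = -3*x^5 + 2*x^4 + 2*x^3 + 6*x^2 - 10*x + 9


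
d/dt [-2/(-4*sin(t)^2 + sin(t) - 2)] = 2*(1 - 8*sin(t))*cos(t)/(4*sin(t)^2 - sin(t) + 2)^2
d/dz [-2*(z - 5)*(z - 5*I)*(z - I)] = -6*z^2 + z*(20 + 24*I) + 10 - 60*I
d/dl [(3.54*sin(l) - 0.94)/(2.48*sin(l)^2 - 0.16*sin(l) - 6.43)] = (-8.7792*sin(l)^2 + 4.6624*sin(l) - 22.9126)*cos(l)/(6.1504*sin(l)^4 - 0.7936*sin(l)^3 - 31.8672*sin(l)^2 + 2.0576*sin(l) + 41.3449)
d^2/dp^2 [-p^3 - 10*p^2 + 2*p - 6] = -6*p - 20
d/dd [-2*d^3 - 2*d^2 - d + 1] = -6*d^2 - 4*d - 1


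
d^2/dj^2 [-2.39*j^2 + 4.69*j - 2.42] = -4.78000000000000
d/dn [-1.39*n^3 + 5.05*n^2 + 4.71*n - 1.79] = -4.17*n^2 + 10.1*n + 4.71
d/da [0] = 0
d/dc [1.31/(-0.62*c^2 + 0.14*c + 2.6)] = (1.6244*c - 0.1834)/(-0.62*c^2 + 0.14*c + 2.6)^2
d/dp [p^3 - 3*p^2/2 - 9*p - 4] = 3*p^2 - 3*p - 9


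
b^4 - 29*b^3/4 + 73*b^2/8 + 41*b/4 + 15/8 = (b - 5)*(b - 3)*(b + 1/4)*(b + 1/2)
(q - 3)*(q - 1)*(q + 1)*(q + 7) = q^4 + 4*q^3 - 22*q^2 - 4*q + 21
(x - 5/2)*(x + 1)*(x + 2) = x^3 + x^2/2 - 11*x/2 - 5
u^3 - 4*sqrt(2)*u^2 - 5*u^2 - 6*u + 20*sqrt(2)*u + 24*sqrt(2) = (u - 6)*(u + 1)*(u - 4*sqrt(2))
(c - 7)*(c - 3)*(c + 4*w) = c^3 + 4*c^2*w - 10*c^2 - 40*c*w + 21*c + 84*w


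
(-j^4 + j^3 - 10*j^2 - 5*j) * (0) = 0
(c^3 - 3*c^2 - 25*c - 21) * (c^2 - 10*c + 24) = c^5 - 13*c^4 + 29*c^3 + 157*c^2 - 390*c - 504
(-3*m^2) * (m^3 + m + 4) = -3*m^5 - 3*m^3 - 12*m^2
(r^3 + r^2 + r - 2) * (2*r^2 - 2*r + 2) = 2*r^5 + 2*r^3 - 4*r^2 + 6*r - 4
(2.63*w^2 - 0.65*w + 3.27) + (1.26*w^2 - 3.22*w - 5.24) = 3.89*w^2 - 3.87*w - 1.97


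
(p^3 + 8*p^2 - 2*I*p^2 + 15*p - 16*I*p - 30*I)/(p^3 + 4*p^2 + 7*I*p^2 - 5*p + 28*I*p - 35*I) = (p^2 + p*(3 - 2*I) - 6*I)/(p^2 + p*(-1 + 7*I) - 7*I)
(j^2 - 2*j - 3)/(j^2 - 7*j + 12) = (j + 1)/(j - 4)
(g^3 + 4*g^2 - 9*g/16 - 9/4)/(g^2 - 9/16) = g + 4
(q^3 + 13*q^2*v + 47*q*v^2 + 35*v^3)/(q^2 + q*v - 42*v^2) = (q^2 + 6*q*v + 5*v^2)/(q - 6*v)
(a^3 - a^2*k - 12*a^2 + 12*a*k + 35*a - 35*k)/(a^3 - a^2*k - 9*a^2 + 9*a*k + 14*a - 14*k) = (a - 5)/(a - 2)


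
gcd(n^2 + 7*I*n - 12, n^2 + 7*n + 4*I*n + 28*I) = n + 4*I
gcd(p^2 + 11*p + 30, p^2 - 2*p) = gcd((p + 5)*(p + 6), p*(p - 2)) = 1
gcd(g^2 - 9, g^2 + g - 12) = g - 3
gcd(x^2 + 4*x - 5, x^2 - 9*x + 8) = x - 1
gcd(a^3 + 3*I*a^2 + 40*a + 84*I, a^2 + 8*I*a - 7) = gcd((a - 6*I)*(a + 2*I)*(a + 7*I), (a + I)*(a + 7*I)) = a + 7*I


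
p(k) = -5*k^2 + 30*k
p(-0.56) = -18.37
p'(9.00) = -60.00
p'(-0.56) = 35.60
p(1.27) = 30.04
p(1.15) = 27.89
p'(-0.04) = 30.40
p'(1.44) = 15.60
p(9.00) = -135.00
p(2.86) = 44.90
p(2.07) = 40.68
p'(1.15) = 18.50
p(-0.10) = -3.05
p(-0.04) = -1.21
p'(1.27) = 17.30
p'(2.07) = 9.30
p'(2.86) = 1.40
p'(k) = 30 - 10*k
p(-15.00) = -1575.00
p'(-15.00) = 180.00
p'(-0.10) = 31.00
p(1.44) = 32.83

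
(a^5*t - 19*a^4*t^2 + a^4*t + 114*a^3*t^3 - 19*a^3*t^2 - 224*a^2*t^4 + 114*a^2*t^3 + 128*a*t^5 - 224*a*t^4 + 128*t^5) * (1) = a^5*t - 19*a^4*t^2 + a^4*t + 114*a^3*t^3 - 19*a^3*t^2 - 224*a^2*t^4 + 114*a^2*t^3 + 128*a*t^5 - 224*a*t^4 + 128*t^5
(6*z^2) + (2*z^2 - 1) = 8*z^2 - 1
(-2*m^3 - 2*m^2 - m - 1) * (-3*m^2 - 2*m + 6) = 6*m^5 + 10*m^4 - 5*m^3 - 7*m^2 - 4*m - 6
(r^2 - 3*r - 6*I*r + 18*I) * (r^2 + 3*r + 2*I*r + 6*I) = r^4 - 4*I*r^3 + 3*r^2 + 36*I*r - 108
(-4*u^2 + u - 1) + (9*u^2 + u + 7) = 5*u^2 + 2*u + 6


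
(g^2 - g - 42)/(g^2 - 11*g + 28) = (g + 6)/(g - 4)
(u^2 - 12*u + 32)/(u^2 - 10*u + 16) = (u - 4)/(u - 2)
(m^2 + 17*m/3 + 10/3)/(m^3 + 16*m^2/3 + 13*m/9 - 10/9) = 3/(3*m - 1)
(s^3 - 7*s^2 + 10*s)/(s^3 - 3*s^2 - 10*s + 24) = s*(s - 5)/(s^2 - s - 12)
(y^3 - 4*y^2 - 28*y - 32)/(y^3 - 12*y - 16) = (y - 8)/(y - 4)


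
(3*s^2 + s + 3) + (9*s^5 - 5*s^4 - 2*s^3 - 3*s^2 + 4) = 9*s^5 - 5*s^4 - 2*s^3 + s + 7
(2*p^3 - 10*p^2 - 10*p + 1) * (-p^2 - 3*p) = -2*p^5 + 4*p^4 + 40*p^3 + 29*p^2 - 3*p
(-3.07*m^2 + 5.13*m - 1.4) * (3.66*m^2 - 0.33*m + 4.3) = -11.2362*m^4 + 19.7889*m^3 - 20.0179*m^2 + 22.521*m - 6.02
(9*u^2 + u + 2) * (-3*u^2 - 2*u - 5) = -27*u^4 - 21*u^3 - 53*u^2 - 9*u - 10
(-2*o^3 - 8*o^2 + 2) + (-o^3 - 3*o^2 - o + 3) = -3*o^3 - 11*o^2 - o + 5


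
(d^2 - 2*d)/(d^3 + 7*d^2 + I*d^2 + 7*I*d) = (d - 2)/(d^2 + d*(7 + I) + 7*I)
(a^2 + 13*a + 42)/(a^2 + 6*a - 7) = (a + 6)/(a - 1)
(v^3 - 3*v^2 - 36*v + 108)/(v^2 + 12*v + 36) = (v^2 - 9*v + 18)/(v + 6)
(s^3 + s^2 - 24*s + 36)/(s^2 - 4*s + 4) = (s^2 + 3*s - 18)/(s - 2)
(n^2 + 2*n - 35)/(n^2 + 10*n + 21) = (n - 5)/(n + 3)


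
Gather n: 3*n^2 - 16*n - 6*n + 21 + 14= 3*n^2 - 22*n + 35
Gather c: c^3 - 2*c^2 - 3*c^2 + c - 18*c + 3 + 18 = c^3 - 5*c^2 - 17*c + 21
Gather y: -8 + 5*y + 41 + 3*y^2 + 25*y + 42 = 3*y^2 + 30*y + 75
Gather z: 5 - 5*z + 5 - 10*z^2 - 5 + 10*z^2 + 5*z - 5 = 0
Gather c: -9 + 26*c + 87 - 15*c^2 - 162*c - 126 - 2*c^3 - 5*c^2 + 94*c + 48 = -2*c^3 - 20*c^2 - 42*c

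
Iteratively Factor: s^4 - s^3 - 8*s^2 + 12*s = (s - 2)*(s^3 + s^2 - 6*s) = (s - 2)^2*(s^2 + 3*s) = (s - 2)^2*(s + 3)*(s)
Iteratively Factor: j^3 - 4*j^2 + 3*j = (j - 1)*(j^2 - 3*j) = j*(j - 1)*(j - 3)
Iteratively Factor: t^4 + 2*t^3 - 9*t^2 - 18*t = (t + 2)*(t^3 - 9*t) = (t + 2)*(t + 3)*(t^2 - 3*t) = (t - 3)*(t + 2)*(t + 3)*(t)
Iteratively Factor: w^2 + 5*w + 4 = (w + 4)*(w + 1)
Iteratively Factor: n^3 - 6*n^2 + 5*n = (n)*(n^2 - 6*n + 5) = n*(n - 1)*(n - 5)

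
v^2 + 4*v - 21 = (v - 3)*(v + 7)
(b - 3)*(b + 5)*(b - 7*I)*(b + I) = b^4 + 2*b^3 - 6*I*b^3 - 8*b^2 - 12*I*b^2 + 14*b + 90*I*b - 105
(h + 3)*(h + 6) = h^2 + 9*h + 18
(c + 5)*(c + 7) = c^2 + 12*c + 35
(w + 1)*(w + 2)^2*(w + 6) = w^4 + 11*w^3 + 38*w^2 + 52*w + 24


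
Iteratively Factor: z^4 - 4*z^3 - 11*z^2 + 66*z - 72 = (z - 3)*(z^3 - z^2 - 14*z + 24) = (z - 3)*(z - 2)*(z^2 + z - 12) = (z - 3)^2*(z - 2)*(z + 4)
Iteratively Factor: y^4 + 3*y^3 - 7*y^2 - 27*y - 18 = (y + 3)*(y^3 - 7*y - 6) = (y + 2)*(y + 3)*(y^2 - 2*y - 3) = (y + 1)*(y + 2)*(y + 3)*(y - 3)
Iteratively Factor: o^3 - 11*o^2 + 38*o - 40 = (o - 2)*(o^2 - 9*o + 20) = (o - 4)*(o - 2)*(o - 5)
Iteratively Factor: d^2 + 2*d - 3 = (d - 1)*(d + 3)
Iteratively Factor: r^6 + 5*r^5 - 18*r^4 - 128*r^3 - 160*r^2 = (r - 5)*(r^5 + 10*r^4 + 32*r^3 + 32*r^2) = (r - 5)*(r + 2)*(r^4 + 8*r^3 + 16*r^2) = r*(r - 5)*(r + 2)*(r^3 + 8*r^2 + 16*r) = r^2*(r - 5)*(r + 2)*(r^2 + 8*r + 16) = r^2*(r - 5)*(r + 2)*(r + 4)*(r + 4)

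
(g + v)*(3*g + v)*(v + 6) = 3*g^2*v + 18*g^2 + 4*g*v^2 + 24*g*v + v^3 + 6*v^2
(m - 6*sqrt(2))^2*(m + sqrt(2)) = m^3 - 11*sqrt(2)*m^2 + 48*m + 72*sqrt(2)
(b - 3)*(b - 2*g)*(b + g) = b^3 - b^2*g - 3*b^2 - 2*b*g^2 + 3*b*g + 6*g^2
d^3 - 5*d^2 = d^2*(d - 5)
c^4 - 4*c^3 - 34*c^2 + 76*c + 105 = (c - 7)*(c - 3)*(c + 1)*(c + 5)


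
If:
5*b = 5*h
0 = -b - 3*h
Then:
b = 0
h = 0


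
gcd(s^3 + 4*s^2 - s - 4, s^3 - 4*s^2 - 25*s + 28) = s^2 + 3*s - 4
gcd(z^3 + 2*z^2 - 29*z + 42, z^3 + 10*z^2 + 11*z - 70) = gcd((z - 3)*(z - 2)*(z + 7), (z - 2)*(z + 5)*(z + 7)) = z^2 + 5*z - 14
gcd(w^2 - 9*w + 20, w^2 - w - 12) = w - 4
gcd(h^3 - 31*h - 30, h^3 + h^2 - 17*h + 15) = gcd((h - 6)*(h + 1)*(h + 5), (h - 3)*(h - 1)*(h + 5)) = h + 5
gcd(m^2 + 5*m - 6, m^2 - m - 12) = 1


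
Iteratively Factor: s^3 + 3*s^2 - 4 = (s + 2)*(s^2 + s - 2) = (s - 1)*(s + 2)*(s + 2)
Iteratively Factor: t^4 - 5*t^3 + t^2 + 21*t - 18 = (t - 1)*(t^3 - 4*t^2 - 3*t + 18) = (t - 3)*(t - 1)*(t^2 - t - 6) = (t - 3)*(t - 1)*(t + 2)*(t - 3)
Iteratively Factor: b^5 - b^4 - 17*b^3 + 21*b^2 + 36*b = (b + 4)*(b^4 - 5*b^3 + 3*b^2 + 9*b) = b*(b + 4)*(b^3 - 5*b^2 + 3*b + 9) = b*(b + 1)*(b + 4)*(b^2 - 6*b + 9) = b*(b - 3)*(b + 1)*(b + 4)*(b - 3)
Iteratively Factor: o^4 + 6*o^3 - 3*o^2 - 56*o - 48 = (o - 3)*(o^3 + 9*o^2 + 24*o + 16) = (o - 3)*(o + 1)*(o^2 + 8*o + 16) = (o - 3)*(o + 1)*(o + 4)*(o + 4)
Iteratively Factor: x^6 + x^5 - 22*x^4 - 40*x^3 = (x)*(x^5 + x^4 - 22*x^3 - 40*x^2) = x^2*(x^4 + x^3 - 22*x^2 - 40*x) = x^2*(x + 2)*(x^3 - x^2 - 20*x) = x^3*(x + 2)*(x^2 - x - 20) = x^3*(x + 2)*(x + 4)*(x - 5)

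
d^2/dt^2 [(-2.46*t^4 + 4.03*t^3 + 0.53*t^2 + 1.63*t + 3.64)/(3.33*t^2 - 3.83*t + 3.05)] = (-54.557388*t^6 + 188.247564*t^5 - 366.422904*t^4 + 545.822732*t^3 - 347.184564*t^2 - 152.941296*t + 80.792612)/(36.926037*t^6 - 127.411461*t^5 + 248.005746*t^4 - 289.578257*t^3 + 227.15241*t^2 - 106.885725*t + 28.372625)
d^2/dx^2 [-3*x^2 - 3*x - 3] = -6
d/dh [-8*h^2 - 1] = -16*h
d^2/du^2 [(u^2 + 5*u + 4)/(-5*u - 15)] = 4/(5*(u^3 + 9*u^2 + 27*u + 27))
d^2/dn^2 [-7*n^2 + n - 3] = -14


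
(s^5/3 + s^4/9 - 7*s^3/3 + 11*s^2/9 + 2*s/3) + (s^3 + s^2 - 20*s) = s^5/3 + s^4/9 - 4*s^3/3 + 20*s^2/9 - 58*s/3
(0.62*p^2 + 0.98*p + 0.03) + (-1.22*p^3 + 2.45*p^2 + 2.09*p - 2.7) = -1.22*p^3 + 3.07*p^2 + 3.07*p - 2.67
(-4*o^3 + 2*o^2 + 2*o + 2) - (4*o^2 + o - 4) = -4*o^3 - 2*o^2 + o + 6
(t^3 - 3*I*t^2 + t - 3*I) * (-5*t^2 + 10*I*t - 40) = -5*t^5 + 25*I*t^4 - 15*t^3 + 145*I*t^2 - 10*t + 120*I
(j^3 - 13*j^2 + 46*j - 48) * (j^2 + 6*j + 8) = j^5 - 7*j^4 - 24*j^3 + 124*j^2 + 80*j - 384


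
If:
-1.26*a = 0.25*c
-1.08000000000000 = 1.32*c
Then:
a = 0.16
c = -0.82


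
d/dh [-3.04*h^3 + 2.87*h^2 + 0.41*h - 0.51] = -9.12*h^2 + 5.74*h + 0.41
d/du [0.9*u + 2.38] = 0.900000000000000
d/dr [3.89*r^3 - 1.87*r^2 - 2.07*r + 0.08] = 11.67*r^2 - 3.74*r - 2.07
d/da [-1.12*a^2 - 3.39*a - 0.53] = -2.24*a - 3.39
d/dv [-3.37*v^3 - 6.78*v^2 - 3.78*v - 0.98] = -10.11*v^2 - 13.56*v - 3.78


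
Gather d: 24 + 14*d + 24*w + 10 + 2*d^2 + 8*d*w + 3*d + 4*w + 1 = 2*d^2 + d*(8*w + 17) + 28*w + 35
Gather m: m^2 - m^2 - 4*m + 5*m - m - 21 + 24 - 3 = 0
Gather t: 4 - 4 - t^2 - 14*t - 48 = -t^2 - 14*t - 48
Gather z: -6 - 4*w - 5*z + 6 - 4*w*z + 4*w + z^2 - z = z^2 + z*(-4*w - 6)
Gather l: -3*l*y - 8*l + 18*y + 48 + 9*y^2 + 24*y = l*(-3*y - 8) + 9*y^2 + 42*y + 48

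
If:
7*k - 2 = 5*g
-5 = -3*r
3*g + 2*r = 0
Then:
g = -10/9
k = -32/63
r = 5/3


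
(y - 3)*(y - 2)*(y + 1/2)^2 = y^4 - 4*y^3 + 5*y^2/4 + 19*y/4 + 3/2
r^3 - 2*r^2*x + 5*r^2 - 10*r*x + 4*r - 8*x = (r + 1)*(r + 4)*(r - 2*x)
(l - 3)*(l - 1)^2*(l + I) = l^4 - 5*l^3 + I*l^3 + 7*l^2 - 5*I*l^2 - 3*l + 7*I*l - 3*I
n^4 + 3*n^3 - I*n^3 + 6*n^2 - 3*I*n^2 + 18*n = n*(n + 3)*(n - 3*I)*(n + 2*I)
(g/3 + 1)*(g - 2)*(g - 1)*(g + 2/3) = g^4/3 + 2*g^3/9 - 7*g^2/3 + 4*g/9 + 4/3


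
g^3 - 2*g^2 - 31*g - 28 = (g - 7)*(g + 1)*(g + 4)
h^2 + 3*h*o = h*(h + 3*o)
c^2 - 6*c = c*(c - 6)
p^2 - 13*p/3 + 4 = (p - 3)*(p - 4/3)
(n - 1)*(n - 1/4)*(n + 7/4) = n^3 + n^2/2 - 31*n/16 + 7/16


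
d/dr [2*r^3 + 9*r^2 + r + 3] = 6*r^2 + 18*r + 1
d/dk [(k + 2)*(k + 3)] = 2*k + 5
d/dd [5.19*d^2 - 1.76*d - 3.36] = 10.38*d - 1.76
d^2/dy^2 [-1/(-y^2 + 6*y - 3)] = 2*(-y^2 + 6*y + 4*(y - 3)^2 - 3)/(y^2 - 6*y + 3)^3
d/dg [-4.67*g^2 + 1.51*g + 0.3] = 1.51 - 9.34*g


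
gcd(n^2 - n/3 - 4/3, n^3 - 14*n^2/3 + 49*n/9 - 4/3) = n - 4/3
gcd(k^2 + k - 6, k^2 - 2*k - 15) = k + 3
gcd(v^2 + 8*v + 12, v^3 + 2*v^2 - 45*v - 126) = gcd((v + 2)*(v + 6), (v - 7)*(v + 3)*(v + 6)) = v + 6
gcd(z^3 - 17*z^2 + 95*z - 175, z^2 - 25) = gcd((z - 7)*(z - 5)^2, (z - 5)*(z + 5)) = z - 5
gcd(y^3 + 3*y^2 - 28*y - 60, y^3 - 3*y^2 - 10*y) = y^2 - 3*y - 10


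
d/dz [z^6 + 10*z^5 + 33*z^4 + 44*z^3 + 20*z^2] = 2*z*(3*z^4 + 25*z^3 + 66*z^2 + 66*z + 20)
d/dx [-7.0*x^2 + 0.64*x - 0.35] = 0.64 - 14.0*x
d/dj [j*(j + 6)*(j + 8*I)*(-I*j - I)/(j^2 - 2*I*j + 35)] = (-2*I*j^5 + j^4*(2 - 7*I) + j^3*(-28 - 172*I) + j^2*(780 - 847*I) + j*(3920 - 420*I) + 1680)/(j^4 - 4*I*j^3 + 66*j^2 - 140*I*j + 1225)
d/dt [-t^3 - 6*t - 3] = -3*t^2 - 6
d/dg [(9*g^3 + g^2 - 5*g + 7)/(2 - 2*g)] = (-9*g^3 + 13*g^2 + g + 1)/(g^2 - 2*g + 1)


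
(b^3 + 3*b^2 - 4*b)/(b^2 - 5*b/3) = 3*(b^2 + 3*b - 4)/(3*b - 5)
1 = 1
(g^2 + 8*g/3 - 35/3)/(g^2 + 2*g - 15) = (g - 7/3)/(g - 3)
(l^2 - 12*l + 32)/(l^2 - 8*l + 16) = (l - 8)/(l - 4)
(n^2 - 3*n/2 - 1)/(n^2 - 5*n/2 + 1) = (2*n + 1)/(2*n - 1)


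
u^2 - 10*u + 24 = (u - 6)*(u - 4)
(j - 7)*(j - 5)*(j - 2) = j^3 - 14*j^2 + 59*j - 70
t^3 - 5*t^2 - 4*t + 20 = (t - 5)*(t - 2)*(t + 2)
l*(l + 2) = l^2 + 2*l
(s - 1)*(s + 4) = s^2 + 3*s - 4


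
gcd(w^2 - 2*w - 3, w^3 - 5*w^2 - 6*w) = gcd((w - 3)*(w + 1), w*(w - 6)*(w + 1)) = w + 1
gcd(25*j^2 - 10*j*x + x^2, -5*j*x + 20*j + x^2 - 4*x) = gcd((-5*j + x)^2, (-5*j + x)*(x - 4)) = -5*j + x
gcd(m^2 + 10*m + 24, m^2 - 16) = m + 4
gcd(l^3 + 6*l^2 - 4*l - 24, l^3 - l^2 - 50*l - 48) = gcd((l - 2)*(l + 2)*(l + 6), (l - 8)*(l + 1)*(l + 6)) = l + 6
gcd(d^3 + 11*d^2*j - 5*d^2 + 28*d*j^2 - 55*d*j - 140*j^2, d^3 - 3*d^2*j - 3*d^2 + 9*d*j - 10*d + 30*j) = d - 5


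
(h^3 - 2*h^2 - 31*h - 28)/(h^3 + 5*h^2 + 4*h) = (h - 7)/h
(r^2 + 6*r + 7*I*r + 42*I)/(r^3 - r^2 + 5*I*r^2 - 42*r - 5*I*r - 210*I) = (r + 7*I)/(r^2 + r*(-7 + 5*I) - 35*I)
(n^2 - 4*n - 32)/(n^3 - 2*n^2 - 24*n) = (n - 8)/(n*(n - 6))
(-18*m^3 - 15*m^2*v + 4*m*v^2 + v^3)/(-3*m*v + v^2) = 6*m^2/v + 7*m + v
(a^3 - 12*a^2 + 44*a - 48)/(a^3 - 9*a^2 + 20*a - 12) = (a - 4)/(a - 1)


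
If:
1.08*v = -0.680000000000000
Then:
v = -0.63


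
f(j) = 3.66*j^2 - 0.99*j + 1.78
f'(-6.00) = -44.91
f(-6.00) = 139.48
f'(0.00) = -0.99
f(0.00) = 1.78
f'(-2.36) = -18.27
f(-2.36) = 24.50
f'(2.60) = 18.04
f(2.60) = 23.95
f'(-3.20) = -24.41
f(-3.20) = 42.43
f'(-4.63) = -34.88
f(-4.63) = 84.82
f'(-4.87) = -36.64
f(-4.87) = 93.41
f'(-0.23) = -2.67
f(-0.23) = 2.20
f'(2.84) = 19.80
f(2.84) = 28.49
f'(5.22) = 37.22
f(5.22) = 96.34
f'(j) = 7.32*j - 0.99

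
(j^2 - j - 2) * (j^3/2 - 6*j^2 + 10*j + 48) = j^5/2 - 13*j^4/2 + 15*j^3 + 50*j^2 - 68*j - 96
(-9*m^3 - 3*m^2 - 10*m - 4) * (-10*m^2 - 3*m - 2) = 90*m^5 + 57*m^4 + 127*m^3 + 76*m^2 + 32*m + 8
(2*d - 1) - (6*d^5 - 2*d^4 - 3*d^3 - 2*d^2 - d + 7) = -6*d^5 + 2*d^4 + 3*d^3 + 2*d^2 + 3*d - 8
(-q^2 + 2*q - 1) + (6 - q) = -q^2 + q + 5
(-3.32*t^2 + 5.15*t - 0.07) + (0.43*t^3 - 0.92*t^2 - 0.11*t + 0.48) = 0.43*t^3 - 4.24*t^2 + 5.04*t + 0.41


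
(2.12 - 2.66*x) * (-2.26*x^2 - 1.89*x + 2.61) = 6.0116*x^3 + 0.2362*x^2 - 10.9494*x + 5.5332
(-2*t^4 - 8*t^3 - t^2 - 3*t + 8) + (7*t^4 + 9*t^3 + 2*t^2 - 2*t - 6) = 5*t^4 + t^3 + t^2 - 5*t + 2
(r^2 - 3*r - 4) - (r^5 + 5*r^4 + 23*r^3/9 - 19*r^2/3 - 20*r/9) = -r^5 - 5*r^4 - 23*r^3/9 + 22*r^2/3 - 7*r/9 - 4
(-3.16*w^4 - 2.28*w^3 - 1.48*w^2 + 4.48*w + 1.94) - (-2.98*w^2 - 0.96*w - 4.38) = -3.16*w^4 - 2.28*w^3 + 1.5*w^2 + 5.44*w + 6.32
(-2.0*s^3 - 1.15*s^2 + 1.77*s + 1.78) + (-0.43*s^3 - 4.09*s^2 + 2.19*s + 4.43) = -2.43*s^3 - 5.24*s^2 + 3.96*s + 6.21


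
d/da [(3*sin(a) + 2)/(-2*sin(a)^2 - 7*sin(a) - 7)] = (6*sin(a)^2 + 8*sin(a) - 7)*cos(a)/(7*sin(a) - cos(2*a) + 8)^2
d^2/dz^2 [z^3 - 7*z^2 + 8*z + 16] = 6*z - 14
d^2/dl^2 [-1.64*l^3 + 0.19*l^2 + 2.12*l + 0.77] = 0.38 - 9.84*l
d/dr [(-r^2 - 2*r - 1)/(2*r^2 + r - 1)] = 3/(4*r^2 - 4*r + 1)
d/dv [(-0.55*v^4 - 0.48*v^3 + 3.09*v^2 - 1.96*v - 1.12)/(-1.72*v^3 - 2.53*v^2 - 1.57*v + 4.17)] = (0.946*v^6 + 2.783*v^5 + 9.1197*v^4 - 14.4092*v^3 - 21.5941*v^2 + 20.1034*v - 9.9316)/(2.9584*v^6 + 8.7032*v^5 + 11.8017*v^4 - 6.4006*v^3 - 18.6353*v^2 - 13.0938*v + 17.3889)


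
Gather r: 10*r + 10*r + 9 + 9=20*r + 18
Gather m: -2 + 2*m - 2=2*m - 4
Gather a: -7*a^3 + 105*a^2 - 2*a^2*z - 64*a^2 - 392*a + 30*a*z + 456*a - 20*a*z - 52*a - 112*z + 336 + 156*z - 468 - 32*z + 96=-7*a^3 + a^2*(41 - 2*z) + a*(10*z + 12) + 12*z - 36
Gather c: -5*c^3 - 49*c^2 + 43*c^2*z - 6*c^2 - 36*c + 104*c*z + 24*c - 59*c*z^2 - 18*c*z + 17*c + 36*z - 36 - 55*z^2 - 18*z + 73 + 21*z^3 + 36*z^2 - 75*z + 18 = -5*c^3 + c^2*(43*z - 55) + c*(-59*z^2 + 86*z + 5) + 21*z^3 - 19*z^2 - 57*z + 55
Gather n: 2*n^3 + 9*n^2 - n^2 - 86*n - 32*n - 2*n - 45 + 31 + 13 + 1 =2*n^3 + 8*n^2 - 120*n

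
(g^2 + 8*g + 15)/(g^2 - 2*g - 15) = (g + 5)/(g - 5)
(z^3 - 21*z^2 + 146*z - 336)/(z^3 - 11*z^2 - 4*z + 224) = (z - 6)/(z + 4)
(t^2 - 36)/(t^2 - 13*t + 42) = (t + 6)/(t - 7)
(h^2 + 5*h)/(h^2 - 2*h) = (h + 5)/(h - 2)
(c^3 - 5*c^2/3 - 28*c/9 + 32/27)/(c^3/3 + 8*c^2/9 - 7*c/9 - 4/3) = (27*c^3 - 45*c^2 - 84*c + 32)/(3*(3*c^3 + 8*c^2 - 7*c - 12))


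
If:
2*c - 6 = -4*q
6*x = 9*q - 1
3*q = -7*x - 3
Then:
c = 265/81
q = -11/81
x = -10/27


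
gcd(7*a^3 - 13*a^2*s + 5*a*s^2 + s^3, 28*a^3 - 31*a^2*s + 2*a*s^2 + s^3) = -7*a^2 + 6*a*s + s^2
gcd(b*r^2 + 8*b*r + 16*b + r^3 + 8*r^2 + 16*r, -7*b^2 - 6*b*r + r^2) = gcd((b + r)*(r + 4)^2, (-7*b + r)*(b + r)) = b + r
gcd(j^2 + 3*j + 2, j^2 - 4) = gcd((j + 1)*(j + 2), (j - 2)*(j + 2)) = j + 2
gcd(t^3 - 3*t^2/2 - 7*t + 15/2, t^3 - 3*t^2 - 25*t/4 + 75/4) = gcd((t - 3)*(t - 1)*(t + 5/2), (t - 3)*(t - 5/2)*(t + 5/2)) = t^2 - t/2 - 15/2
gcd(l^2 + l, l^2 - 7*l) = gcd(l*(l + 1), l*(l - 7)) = l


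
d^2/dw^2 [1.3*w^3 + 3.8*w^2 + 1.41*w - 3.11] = 7.8*w + 7.6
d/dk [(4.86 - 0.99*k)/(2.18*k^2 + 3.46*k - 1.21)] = (2.1582*k^2 - 21.1896*k - 15.6177)/(4.7524*k^4 + 15.0856*k^3 + 6.696*k^2 - 8.3732*k + 1.4641)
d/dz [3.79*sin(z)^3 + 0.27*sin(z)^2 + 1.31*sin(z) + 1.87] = (11.37*sin(z)^2 + 0.54*sin(z) + 1.31)*cos(z)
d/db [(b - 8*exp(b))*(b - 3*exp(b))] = -11*b*exp(b) + 2*b + 48*exp(2*b) - 11*exp(b)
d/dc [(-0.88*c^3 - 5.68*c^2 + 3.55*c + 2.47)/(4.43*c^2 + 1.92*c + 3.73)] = (-3.8984*c^4 - 3.3792*c^3 - 36.4793*c^2 - 64.257*c + 8.4991)/(19.6249*c^4 + 17.0112*c^3 + 36.7342*c^2 + 14.3232*c + 13.9129)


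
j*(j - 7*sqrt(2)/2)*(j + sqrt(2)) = j^3 - 5*sqrt(2)*j^2/2 - 7*j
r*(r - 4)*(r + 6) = r^3 + 2*r^2 - 24*r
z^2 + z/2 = z*(z + 1/2)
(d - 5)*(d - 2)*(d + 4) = d^3 - 3*d^2 - 18*d + 40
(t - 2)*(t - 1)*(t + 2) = t^3 - t^2 - 4*t + 4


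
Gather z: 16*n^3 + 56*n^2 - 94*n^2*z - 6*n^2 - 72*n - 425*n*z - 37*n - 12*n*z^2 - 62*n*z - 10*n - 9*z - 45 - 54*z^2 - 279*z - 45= 16*n^3 + 50*n^2 - 119*n + z^2*(-12*n - 54) + z*(-94*n^2 - 487*n - 288) - 90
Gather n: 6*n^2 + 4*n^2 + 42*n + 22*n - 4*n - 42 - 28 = 10*n^2 + 60*n - 70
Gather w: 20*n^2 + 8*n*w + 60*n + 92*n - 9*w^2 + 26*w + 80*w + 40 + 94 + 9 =20*n^2 + 152*n - 9*w^2 + w*(8*n + 106) + 143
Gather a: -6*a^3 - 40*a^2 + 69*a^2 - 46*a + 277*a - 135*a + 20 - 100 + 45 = -6*a^3 + 29*a^2 + 96*a - 35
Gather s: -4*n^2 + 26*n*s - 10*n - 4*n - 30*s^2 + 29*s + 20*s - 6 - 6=-4*n^2 - 14*n - 30*s^2 + s*(26*n + 49) - 12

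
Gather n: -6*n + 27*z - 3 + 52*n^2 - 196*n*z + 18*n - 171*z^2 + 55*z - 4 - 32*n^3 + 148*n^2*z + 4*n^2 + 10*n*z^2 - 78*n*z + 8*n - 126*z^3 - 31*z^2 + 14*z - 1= -32*n^3 + n^2*(148*z + 56) + n*(10*z^2 - 274*z + 20) - 126*z^3 - 202*z^2 + 96*z - 8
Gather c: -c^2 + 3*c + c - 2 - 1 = -c^2 + 4*c - 3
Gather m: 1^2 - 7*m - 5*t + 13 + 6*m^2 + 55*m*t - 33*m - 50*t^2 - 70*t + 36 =6*m^2 + m*(55*t - 40) - 50*t^2 - 75*t + 50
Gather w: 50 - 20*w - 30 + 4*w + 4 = 24 - 16*w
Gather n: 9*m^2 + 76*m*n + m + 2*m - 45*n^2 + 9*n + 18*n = 9*m^2 + 3*m - 45*n^2 + n*(76*m + 27)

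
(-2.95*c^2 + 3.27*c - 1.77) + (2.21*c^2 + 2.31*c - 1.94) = -0.74*c^2 + 5.58*c - 3.71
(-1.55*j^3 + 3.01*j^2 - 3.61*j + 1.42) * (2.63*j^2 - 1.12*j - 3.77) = -4.0765*j^5 + 9.6523*j^4 - 7.022*j^3 - 3.5699*j^2 + 12.0193*j - 5.3534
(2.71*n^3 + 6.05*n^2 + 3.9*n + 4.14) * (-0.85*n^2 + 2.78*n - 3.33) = -2.3035*n^5 + 2.3913*n^4 + 4.4797*n^3 - 12.8235*n^2 - 1.4778*n - 13.7862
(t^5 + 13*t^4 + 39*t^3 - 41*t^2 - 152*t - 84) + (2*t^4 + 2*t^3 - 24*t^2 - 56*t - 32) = t^5 + 15*t^4 + 41*t^3 - 65*t^2 - 208*t - 116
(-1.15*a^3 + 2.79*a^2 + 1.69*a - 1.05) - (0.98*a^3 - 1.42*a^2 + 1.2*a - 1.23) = -2.13*a^3 + 4.21*a^2 + 0.49*a + 0.18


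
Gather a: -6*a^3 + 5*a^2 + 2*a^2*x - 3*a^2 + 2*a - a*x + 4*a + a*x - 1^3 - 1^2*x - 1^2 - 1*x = -6*a^3 + a^2*(2*x + 2) + 6*a - 2*x - 2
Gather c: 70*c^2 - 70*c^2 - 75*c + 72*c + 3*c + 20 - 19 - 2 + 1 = 0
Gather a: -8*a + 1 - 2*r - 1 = -8*a - 2*r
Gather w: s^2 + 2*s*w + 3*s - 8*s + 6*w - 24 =s^2 - 5*s + w*(2*s + 6) - 24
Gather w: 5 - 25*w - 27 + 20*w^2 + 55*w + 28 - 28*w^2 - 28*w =-8*w^2 + 2*w + 6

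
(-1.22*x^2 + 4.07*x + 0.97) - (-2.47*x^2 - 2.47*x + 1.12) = 1.25*x^2 + 6.54*x - 0.15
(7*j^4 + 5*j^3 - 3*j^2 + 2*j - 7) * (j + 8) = 7*j^5 + 61*j^4 + 37*j^3 - 22*j^2 + 9*j - 56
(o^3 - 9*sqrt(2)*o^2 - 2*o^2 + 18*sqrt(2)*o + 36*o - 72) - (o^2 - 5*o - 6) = o^3 - 9*sqrt(2)*o^2 - 3*o^2 + 18*sqrt(2)*o + 41*o - 66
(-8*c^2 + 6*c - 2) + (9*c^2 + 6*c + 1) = c^2 + 12*c - 1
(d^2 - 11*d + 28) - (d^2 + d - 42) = 70 - 12*d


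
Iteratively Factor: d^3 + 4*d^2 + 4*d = (d + 2)*(d^2 + 2*d) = d*(d + 2)*(d + 2)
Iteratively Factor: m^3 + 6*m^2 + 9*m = (m)*(m^2 + 6*m + 9) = m*(m + 3)*(m + 3)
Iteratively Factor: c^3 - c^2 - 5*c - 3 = (c + 1)*(c^2 - 2*c - 3) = (c - 3)*(c + 1)*(c + 1)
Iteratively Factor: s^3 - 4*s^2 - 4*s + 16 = (s + 2)*(s^2 - 6*s + 8) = (s - 2)*(s + 2)*(s - 4)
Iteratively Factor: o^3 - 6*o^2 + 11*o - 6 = (o - 1)*(o^2 - 5*o + 6) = (o - 3)*(o - 1)*(o - 2)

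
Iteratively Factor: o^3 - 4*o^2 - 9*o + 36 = (o - 4)*(o^2 - 9) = (o - 4)*(o + 3)*(o - 3)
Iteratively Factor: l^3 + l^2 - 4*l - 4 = (l - 2)*(l^2 + 3*l + 2) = (l - 2)*(l + 2)*(l + 1)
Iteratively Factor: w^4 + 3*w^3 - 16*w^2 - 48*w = (w + 3)*(w^3 - 16*w) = w*(w + 3)*(w^2 - 16) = w*(w + 3)*(w + 4)*(w - 4)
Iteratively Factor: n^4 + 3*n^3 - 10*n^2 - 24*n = (n + 4)*(n^3 - n^2 - 6*n) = n*(n + 4)*(n^2 - n - 6) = n*(n - 3)*(n + 4)*(n + 2)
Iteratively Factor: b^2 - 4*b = (b - 4)*(b)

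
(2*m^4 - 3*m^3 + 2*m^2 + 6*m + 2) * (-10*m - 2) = -20*m^5 + 26*m^4 - 14*m^3 - 64*m^2 - 32*m - 4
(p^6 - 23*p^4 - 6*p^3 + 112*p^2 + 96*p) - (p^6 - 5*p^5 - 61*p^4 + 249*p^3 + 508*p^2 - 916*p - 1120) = 5*p^5 + 38*p^4 - 255*p^3 - 396*p^2 + 1012*p + 1120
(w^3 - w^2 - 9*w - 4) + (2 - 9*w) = w^3 - w^2 - 18*w - 2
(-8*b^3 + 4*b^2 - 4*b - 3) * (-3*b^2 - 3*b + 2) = 24*b^5 + 12*b^4 - 16*b^3 + 29*b^2 + b - 6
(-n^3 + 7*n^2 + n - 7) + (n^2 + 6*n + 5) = -n^3 + 8*n^2 + 7*n - 2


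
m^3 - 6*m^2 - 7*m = m*(m - 7)*(m + 1)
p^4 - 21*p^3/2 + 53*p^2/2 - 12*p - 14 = (p - 7)*(p - 2)^2*(p + 1/2)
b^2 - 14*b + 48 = (b - 8)*(b - 6)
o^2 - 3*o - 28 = (o - 7)*(o + 4)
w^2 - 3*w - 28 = (w - 7)*(w + 4)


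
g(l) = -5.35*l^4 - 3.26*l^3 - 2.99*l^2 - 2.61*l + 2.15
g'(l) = -21.4*l^3 - 9.78*l^2 - 5.98*l - 2.61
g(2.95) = -520.44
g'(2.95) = -654.75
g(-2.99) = -357.24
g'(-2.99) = 499.88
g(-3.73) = -896.13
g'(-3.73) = 994.18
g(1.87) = -99.93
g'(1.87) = -187.93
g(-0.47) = 2.79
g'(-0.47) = 0.26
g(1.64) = -63.25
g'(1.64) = -133.12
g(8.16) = -25709.51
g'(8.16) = -12330.06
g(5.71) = -6404.35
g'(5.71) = -4339.65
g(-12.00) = -105701.41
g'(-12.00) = 35640.03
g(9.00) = -37741.42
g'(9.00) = -16449.21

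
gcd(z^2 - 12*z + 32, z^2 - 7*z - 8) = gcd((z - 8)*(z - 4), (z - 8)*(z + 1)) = z - 8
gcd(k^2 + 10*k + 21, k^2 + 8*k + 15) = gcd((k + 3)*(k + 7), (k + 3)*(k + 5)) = k + 3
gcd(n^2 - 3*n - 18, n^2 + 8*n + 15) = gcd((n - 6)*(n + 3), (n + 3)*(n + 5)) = n + 3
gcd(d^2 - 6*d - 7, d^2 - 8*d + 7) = d - 7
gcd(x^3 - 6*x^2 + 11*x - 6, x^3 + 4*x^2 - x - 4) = x - 1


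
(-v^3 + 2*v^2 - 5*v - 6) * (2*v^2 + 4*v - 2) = -2*v^5 - 36*v^2 - 14*v + 12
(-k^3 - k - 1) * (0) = 0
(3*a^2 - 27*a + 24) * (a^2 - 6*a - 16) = 3*a^4 - 45*a^3 + 138*a^2 + 288*a - 384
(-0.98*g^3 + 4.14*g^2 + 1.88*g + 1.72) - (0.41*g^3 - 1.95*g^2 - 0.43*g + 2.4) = -1.39*g^3 + 6.09*g^2 + 2.31*g - 0.68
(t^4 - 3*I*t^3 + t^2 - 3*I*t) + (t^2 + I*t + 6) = t^4 - 3*I*t^3 + 2*t^2 - 2*I*t + 6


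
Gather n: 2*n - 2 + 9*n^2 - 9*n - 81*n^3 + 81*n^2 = -81*n^3 + 90*n^2 - 7*n - 2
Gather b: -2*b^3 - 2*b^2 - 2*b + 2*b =-2*b^3 - 2*b^2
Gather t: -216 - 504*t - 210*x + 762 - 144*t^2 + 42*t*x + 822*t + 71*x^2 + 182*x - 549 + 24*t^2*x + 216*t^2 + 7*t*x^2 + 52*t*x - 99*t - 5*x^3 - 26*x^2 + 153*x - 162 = t^2*(24*x + 72) + t*(7*x^2 + 94*x + 219) - 5*x^3 + 45*x^2 + 125*x - 165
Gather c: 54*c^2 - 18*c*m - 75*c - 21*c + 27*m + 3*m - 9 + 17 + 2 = 54*c^2 + c*(-18*m - 96) + 30*m + 10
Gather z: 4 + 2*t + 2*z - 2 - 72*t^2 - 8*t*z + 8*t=-72*t^2 + 10*t + z*(2 - 8*t) + 2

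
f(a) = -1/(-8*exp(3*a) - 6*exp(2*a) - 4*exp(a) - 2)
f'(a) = -(24*exp(3*a) + 12*exp(2*a) + 4*exp(a))/(-8*exp(3*a) - 6*exp(2*a) - 4*exp(a) - 2)^2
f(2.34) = 0.00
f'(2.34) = -0.00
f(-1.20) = 0.25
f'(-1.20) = -0.19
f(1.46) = 0.00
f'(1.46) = -0.00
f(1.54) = 0.00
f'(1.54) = -0.00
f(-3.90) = 0.48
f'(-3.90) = -0.02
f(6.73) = 0.00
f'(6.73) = -0.00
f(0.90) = 0.01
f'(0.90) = -0.02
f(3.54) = 0.00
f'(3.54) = -0.00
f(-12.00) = 0.50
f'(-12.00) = 0.00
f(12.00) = 0.00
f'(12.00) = 0.00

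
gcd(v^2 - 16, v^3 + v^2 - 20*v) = v - 4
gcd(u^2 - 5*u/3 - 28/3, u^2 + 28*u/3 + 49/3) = u + 7/3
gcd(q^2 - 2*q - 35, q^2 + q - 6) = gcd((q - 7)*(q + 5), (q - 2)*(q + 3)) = 1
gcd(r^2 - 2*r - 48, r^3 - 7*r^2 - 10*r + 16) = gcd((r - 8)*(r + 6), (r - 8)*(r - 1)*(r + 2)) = r - 8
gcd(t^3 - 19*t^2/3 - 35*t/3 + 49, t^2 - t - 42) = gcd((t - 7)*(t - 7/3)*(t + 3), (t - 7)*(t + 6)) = t - 7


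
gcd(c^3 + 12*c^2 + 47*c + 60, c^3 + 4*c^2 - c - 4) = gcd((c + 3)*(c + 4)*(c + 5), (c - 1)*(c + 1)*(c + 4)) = c + 4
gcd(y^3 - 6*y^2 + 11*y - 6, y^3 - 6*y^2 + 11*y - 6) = y^3 - 6*y^2 + 11*y - 6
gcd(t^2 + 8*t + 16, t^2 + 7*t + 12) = t + 4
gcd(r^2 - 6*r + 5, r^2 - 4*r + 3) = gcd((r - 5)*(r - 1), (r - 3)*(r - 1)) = r - 1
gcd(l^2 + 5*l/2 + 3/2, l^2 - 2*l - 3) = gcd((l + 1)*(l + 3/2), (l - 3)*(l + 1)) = l + 1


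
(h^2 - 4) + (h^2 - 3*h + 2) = 2*h^2 - 3*h - 2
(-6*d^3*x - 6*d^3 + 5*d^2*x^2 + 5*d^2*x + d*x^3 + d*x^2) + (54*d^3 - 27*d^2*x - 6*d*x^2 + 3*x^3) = -6*d^3*x + 48*d^3 + 5*d^2*x^2 - 22*d^2*x + d*x^3 - 5*d*x^2 + 3*x^3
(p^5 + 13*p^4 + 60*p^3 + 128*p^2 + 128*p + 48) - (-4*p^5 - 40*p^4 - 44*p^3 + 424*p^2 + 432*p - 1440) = 5*p^5 + 53*p^4 + 104*p^3 - 296*p^2 - 304*p + 1488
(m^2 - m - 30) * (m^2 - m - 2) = m^4 - 2*m^3 - 31*m^2 + 32*m + 60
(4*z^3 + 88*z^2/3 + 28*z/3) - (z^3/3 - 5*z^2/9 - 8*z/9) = 11*z^3/3 + 269*z^2/9 + 92*z/9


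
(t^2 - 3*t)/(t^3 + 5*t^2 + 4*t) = (t - 3)/(t^2 + 5*t + 4)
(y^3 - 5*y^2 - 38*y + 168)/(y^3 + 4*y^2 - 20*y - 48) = (y - 7)/(y + 2)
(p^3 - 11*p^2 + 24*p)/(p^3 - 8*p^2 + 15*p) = (p - 8)/(p - 5)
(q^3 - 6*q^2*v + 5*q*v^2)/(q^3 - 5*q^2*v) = (q - v)/q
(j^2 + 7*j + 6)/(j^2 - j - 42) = (j + 1)/(j - 7)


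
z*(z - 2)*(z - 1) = z^3 - 3*z^2 + 2*z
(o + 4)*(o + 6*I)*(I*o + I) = I*o^3 - 6*o^2 + 5*I*o^2 - 30*o + 4*I*o - 24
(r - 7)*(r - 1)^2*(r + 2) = r^4 - 7*r^3 - 3*r^2 + 23*r - 14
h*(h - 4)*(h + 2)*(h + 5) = h^4 + 3*h^3 - 18*h^2 - 40*h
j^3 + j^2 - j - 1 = (j - 1)*(j + 1)^2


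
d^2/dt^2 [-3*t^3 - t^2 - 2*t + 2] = -18*t - 2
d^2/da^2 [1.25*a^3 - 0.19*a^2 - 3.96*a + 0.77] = 7.5*a - 0.38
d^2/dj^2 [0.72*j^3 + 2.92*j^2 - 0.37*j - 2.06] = 4.32*j + 5.84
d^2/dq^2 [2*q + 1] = 0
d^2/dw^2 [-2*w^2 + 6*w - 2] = -4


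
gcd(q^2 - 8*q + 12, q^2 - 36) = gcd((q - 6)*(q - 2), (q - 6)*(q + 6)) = q - 6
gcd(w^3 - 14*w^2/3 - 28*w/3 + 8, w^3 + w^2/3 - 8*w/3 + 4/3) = w^2 + 4*w/3 - 4/3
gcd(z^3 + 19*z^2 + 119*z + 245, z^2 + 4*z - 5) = z + 5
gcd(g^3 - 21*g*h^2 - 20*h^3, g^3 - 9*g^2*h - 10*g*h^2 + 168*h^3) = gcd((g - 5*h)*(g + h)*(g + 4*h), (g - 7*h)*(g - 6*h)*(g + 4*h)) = g + 4*h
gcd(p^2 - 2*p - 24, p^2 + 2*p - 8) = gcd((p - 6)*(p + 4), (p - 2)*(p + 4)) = p + 4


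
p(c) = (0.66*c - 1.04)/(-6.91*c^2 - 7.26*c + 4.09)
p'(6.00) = 0.00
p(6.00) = -0.01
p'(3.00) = -0.00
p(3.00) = -0.01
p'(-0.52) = 0.11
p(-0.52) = -0.23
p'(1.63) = -0.02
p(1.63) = -0.00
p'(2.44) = -0.00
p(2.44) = -0.01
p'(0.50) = -6.78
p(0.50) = 0.56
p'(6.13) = 0.00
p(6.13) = -0.01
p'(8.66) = 0.00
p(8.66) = -0.01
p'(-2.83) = 0.08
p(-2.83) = 0.09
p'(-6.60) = 0.00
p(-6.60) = 0.02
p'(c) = (0.66*c - 1.04)*(13.82*c + 7.26)/(-6.91*c^2 - 7.26*c + 4.09)^2 + 0.66/(-6.91*c^2 - 7.26*c + 4.09) = (4.5606*c^2 - 14.3728*c - 4.851)/(47.7481*c^4 + 100.3332*c^3 - 3.8162*c^2 - 59.3868*c + 16.7281)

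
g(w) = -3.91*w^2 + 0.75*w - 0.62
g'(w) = 0.75 - 7.82*w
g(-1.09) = -6.08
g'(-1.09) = 9.27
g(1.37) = -6.93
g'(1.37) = -9.96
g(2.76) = -28.33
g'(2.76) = -20.83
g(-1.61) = -11.96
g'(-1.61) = 13.34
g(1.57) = -9.08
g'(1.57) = -11.53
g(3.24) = -39.24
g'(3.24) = -24.59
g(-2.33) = -23.59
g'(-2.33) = 18.97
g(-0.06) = -0.68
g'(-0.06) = 1.22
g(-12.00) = -572.66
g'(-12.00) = 94.59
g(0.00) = -0.62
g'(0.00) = 0.75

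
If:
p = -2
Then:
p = -2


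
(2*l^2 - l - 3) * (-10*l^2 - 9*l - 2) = -20*l^4 - 8*l^3 + 35*l^2 + 29*l + 6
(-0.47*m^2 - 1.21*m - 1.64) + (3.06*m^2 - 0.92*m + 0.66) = 2.59*m^2 - 2.13*m - 0.98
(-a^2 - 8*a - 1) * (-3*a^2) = 3*a^4 + 24*a^3 + 3*a^2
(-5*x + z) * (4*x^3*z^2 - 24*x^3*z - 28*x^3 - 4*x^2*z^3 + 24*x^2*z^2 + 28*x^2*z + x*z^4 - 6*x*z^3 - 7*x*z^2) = -20*x^4*z^2 + 120*x^4*z + 140*x^4 + 24*x^3*z^3 - 144*x^3*z^2 - 168*x^3*z - 9*x^2*z^4 + 54*x^2*z^3 + 63*x^2*z^2 + x*z^5 - 6*x*z^4 - 7*x*z^3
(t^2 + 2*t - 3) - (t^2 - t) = 3*t - 3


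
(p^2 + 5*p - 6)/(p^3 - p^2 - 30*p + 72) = (p - 1)/(p^2 - 7*p + 12)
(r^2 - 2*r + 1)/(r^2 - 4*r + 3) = (r - 1)/(r - 3)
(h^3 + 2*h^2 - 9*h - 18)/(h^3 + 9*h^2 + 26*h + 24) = (h - 3)/(h + 4)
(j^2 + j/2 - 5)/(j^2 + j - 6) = (j + 5/2)/(j + 3)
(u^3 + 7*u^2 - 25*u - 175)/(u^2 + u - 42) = (u^2 - 25)/(u - 6)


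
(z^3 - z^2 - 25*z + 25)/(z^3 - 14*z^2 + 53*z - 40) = (z + 5)/(z - 8)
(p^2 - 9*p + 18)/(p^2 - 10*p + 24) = (p - 3)/(p - 4)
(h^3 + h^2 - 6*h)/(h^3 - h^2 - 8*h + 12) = h/(h - 2)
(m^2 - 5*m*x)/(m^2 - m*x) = (m - 5*x)/(m - x)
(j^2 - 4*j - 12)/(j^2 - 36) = (j + 2)/(j + 6)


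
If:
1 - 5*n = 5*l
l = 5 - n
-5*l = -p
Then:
No Solution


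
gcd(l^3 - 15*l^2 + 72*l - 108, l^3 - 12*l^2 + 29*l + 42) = l - 6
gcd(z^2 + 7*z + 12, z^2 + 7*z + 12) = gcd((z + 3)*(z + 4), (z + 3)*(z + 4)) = z^2 + 7*z + 12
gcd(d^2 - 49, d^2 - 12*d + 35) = d - 7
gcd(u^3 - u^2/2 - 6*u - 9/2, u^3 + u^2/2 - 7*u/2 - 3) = u^2 + 5*u/2 + 3/2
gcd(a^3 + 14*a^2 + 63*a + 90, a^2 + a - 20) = a + 5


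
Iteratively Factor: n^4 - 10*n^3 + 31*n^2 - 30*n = (n - 2)*(n^3 - 8*n^2 + 15*n) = (n - 3)*(n - 2)*(n^2 - 5*n) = n*(n - 3)*(n - 2)*(n - 5)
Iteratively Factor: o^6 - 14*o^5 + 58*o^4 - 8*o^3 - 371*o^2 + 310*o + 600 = (o + 2)*(o^5 - 16*o^4 + 90*o^3 - 188*o^2 + 5*o + 300) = (o + 1)*(o + 2)*(o^4 - 17*o^3 + 107*o^2 - 295*o + 300) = (o - 5)*(o + 1)*(o + 2)*(o^3 - 12*o^2 + 47*o - 60) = (o - 5)*(o - 4)*(o + 1)*(o + 2)*(o^2 - 8*o + 15) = (o - 5)^2*(o - 4)*(o + 1)*(o + 2)*(o - 3)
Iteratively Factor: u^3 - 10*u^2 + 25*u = (u - 5)*(u^2 - 5*u) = u*(u - 5)*(u - 5)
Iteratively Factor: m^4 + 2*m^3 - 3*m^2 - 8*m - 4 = (m - 2)*(m^3 + 4*m^2 + 5*m + 2) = (m - 2)*(m + 2)*(m^2 + 2*m + 1) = (m - 2)*(m + 1)*(m + 2)*(m + 1)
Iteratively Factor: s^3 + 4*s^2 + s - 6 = (s + 2)*(s^2 + 2*s - 3) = (s - 1)*(s + 2)*(s + 3)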